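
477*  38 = 18126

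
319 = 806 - 487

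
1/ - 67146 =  - 1 + 67145/67146 = - 0.00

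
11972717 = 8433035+3539682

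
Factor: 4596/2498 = 2298/1249 = 2^1*3^1*383^1*1249^( - 1 )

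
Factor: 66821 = 66821^1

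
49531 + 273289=322820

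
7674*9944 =76310256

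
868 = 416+452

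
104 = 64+40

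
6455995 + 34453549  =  40909544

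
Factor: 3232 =2^5*101^1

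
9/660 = 3/220 = 0.01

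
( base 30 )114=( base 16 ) 3A6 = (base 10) 934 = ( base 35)qo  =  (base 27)17G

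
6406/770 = 8 + 123/385  =  8.32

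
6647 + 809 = 7456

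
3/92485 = 3/92485 = 0.00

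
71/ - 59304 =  - 71/59304 = -0.00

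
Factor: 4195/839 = 5^1 = 5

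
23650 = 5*4730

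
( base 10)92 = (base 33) 2q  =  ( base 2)1011100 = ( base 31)2u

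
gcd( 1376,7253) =1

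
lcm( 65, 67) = 4355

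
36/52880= 9/13220 = 0.00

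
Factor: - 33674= - 2^1*113^1*149^1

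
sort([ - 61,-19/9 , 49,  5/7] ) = [ - 61, - 19/9,5/7,49]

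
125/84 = 125/84= 1.49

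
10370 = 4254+6116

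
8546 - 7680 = 866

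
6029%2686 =657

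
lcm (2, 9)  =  18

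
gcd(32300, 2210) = 170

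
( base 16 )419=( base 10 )1049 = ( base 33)VQ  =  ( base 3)1102212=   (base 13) 629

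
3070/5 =614 = 614.00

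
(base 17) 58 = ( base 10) 93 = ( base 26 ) 3f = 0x5D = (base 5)333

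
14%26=14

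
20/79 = 20/79 = 0.25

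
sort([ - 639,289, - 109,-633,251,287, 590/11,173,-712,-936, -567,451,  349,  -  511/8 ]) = [-936,-712, -639,- 633, - 567,-109,-511/8,590/11,173, 251,287,289, 349,451 ] 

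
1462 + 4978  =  6440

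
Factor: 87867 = 3^2*13^1*751^1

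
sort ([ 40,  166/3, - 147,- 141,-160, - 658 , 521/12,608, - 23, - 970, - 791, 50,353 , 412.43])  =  [ - 970, - 791, -658, - 160,- 147, - 141,  -  23,  40,521/12, 50,166/3,353,412.43 , 608] 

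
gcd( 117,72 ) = 9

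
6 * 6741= 40446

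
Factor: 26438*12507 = 330660066 =2^1*3^1 *11^1*379^1*13219^1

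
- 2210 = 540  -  2750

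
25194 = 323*78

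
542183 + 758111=1300294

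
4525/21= 215+10/21 =215.48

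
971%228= 59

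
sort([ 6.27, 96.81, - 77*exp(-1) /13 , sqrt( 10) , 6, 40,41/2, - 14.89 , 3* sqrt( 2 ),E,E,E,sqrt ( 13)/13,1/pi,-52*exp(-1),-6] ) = [ - 52*exp( - 1 ), - 14.89,- 6, - 77*exp( - 1 )/13,sqrt(13 ) /13, 1/pi,E, E,E,sqrt (10)  ,  3*sqrt( 2 ),6,6.27,41/2,40,  96.81] 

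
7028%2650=1728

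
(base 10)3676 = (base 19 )A39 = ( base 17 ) CC4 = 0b111001011100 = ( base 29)4am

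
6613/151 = 43 + 120/151 = 43.79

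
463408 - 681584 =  - 218176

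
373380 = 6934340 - 6560960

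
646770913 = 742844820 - 96073907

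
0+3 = 3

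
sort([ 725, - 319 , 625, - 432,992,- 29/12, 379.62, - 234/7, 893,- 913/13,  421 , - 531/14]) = [ - 432, - 319, - 913/13, - 531/14 , - 234/7, - 29/12, 379.62,421,625,725, 893, 992] 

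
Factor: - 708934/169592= - 719/172= - 2^( - 2)*43^(  -  1)*719^1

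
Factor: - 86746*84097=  - 2^1 * 11^1*13^1*3943^1*6469^1= -7295078362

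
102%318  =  102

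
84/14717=84/14717 = 0.01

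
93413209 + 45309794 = 138723003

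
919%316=287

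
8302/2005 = 4 + 282/2005 = 4.14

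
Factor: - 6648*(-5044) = 33532512  =  2^5*3^1 * 13^1*97^1*277^1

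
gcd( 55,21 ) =1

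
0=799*0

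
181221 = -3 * ( - 60407)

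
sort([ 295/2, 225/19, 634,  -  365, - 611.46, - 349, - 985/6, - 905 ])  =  [ - 905,- 611.46, - 365, - 349, - 985/6,225/19 , 295/2 , 634 ]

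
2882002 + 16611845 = 19493847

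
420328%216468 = 203860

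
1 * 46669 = 46669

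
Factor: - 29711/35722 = - 2^( - 1 )*11^1*37^1*53^(-1 )*73^1*337^(  -  1 )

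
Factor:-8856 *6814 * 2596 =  - 156655059264 = -2^6*3^3 * 11^1 * 41^1*59^1*3407^1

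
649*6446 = 4183454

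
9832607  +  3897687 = 13730294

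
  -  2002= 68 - 2070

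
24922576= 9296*2681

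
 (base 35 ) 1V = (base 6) 150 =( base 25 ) 2g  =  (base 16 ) 42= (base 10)66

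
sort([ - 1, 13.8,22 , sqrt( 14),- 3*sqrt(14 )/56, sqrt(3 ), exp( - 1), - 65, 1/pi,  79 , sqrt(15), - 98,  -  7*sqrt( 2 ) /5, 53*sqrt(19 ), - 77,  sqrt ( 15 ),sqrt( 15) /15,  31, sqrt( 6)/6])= [ - 98 ,- 77,- 65, - 7 * sqrt( 2 ) /5,-1, - 3*sqrt( 14 ) /56, sqrt(15 ) /15, 1/pi, exp ( - 1 ),sqrt ( 6 ) /6, sqrt(3 ), sqrt(14), sqrt( 15 ), sqrt (15 ), 13.8,  22, 31, 79,53*sqrt( 19) ] 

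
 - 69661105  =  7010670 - 76671775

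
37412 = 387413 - 350001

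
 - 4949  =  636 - 5585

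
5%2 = 1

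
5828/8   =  1457/2 = 728.50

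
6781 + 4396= 11177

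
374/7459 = 374/7459 = 0.05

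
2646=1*2646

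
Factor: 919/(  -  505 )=  -  5^( - 1)*101^(-1)*919^1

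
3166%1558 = 50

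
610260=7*87180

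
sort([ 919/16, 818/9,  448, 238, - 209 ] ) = [-209,919/16, 818/9, 238, 448] 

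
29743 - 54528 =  - 24785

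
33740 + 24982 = 58722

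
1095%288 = 231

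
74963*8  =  599704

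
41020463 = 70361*583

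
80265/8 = 10033 + 1/8 =10033.12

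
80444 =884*91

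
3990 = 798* 5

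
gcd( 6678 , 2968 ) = 742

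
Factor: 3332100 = 2^2*3^1*5^2*29^1*383^1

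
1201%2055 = 1201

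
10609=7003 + 3606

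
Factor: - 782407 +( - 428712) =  - 1211119 = -7^1*13^1*13309^1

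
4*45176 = 180704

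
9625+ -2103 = 7522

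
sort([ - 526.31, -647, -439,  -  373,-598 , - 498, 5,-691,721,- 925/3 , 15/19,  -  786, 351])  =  [ - 786, - 691 ,-647, - 598, - 526.31,-498,-439, - 373, - 925/3,15/19, 5, 351,  721 ] 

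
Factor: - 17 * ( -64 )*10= 2^7*5^1*17^1=   10880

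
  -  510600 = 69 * ( - 7400)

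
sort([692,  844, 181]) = [181, 692,844]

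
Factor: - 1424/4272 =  - 1/3 = - 3^( - 1)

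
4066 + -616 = 3450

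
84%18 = 12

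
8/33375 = 8/33375 = 0.00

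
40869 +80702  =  121571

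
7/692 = 7/692 = 0.01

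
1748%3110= 1748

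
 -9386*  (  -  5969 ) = 56025034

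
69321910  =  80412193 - 11090283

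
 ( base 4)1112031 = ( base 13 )2685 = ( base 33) 526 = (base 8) 12615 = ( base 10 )5517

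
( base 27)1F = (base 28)1E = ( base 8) 52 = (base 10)42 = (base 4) 222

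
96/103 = 96/103 = 0.93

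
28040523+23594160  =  51634683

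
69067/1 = 69067=69067.00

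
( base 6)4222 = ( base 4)32312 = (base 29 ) 13M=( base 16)3b6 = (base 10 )950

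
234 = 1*234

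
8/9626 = 4/4813 = 0.00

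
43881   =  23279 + 20602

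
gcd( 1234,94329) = 1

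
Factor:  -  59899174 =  - 2^1*173^1*233^1*743^1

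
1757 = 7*251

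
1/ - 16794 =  - 1 + 16793/16794 = - 0.00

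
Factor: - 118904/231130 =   -  59452/115565= - 2^2 *5^(-1 ) *29^( - 1 )*89^1*167^1*797^( - 1 ) 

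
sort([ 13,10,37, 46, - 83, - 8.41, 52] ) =[ - 83,  -  8.41, 10,13, 37, 46, 52] 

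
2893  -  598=2295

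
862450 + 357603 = 1220053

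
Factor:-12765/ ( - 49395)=23^1*89^( - 1 ) = 23/89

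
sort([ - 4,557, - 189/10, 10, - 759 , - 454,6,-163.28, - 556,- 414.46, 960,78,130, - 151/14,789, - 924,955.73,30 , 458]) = [ - 924  , - 759, - 556, - 454, - 414.46, - 163.28, - 189/10,-151/14 , - 4,6, 10, 30,  78,130,458 , 557, 789, 955.73,960]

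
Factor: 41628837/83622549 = 23^( - 1) * 1211921^( - 1)*13876279^1 = 13876279/27874183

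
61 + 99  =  160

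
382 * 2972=1135304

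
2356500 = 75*31420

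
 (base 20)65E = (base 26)3ii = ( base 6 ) 15350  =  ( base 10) 2514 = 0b100111010010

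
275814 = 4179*66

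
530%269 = 261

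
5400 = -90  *( - 60 ) 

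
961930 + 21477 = 983407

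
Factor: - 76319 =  - 167^1*457^1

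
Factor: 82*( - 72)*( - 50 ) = 295200 =2^5 * 3^2*5^2*41^1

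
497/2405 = 497/2405  =  0.21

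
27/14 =1 + 13/14 = 1.93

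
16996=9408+7588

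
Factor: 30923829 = 3^3*1145327^1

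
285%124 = 37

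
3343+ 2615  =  5958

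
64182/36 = 10697/6 = 1782.83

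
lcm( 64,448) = 448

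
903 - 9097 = -8194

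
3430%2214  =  1216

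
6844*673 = 4606012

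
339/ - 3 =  - 113+0/1 =- 113.00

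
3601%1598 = 405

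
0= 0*981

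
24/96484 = 6/24121 = 0.00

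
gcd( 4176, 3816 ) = 72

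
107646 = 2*53823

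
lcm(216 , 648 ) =648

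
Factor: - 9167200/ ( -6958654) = 4583600/3479327 = 2^4*5^2*7^1*787^ ( - 1)*1637^1*4421^( - 1 ) 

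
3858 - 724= 3134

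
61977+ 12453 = 74430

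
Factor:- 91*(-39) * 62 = 220038 = 2^1 * 3^1*7^1 * 13^2*31^1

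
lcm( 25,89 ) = 2225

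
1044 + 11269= 12313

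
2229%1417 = 812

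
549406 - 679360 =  - 129954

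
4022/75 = 4022/75=53.63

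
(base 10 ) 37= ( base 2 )100101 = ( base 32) 15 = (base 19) 1i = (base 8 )45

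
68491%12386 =6561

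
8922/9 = 2974/3 = 991.33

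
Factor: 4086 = 2^1 *3^2*227^1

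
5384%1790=14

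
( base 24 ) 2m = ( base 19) 3d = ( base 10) 70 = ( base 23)31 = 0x46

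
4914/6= 819 = 819.00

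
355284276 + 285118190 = 640402466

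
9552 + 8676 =18228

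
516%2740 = 516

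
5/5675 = 1/1135  =  0.00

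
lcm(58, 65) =3770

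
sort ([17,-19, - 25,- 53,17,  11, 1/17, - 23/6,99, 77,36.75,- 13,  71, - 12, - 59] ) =[ - 59, - 53,  -  25, - 19, - 13, - 12, - 23/6,1/17, 11, 17,17, 36.75, 71,77,99] 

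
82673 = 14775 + 67898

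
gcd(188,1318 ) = 2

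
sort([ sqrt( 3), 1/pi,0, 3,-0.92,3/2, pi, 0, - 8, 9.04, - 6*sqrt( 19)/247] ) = [-8, - 0.92, - 6*sqrt (19)/247, 0, 0, 1/pi, 3/2,sqrt(3 ), 3 , pi, 9.04]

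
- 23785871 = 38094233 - 61880104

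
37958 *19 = 721202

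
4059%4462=4059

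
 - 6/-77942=3/38971 = 0.00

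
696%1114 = 696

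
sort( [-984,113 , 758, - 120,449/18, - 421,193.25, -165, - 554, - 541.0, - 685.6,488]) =[ - 984,-685.6 , - 554,  -  541.0, - 421, - 165,- 120,449/18, 113,193.25, 488  ,  758]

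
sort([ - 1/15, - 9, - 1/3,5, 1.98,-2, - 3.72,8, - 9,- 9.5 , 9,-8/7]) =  [  -  9.5,  -  9,-9,-3.72,-2, - 8/7,-1/3,-1/15,1.98 , 5,8, 9]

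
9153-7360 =1793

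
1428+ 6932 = 8360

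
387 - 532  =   - 145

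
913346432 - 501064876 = 412281556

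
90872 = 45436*2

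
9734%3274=3186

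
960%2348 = 960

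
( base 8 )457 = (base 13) 1a4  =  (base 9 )366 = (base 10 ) 303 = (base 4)10233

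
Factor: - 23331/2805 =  - 707/85  =  -5^( - 1 )*7^1*17^(- 1 )*101^1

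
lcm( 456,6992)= 20976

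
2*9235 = 18470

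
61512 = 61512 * 1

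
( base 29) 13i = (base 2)1110110010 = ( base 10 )946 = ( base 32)TI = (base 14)4b8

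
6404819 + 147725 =6552544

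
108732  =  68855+39877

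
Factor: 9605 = 5^1 * 17^1 * 113^1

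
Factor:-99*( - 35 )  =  3465=3^2 * 5^1*7^1*11^1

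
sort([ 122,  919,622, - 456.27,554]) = [ - 456.27,122,554 , 622,919]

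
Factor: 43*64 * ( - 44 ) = -121088 = -  2^8*11^1* 43^1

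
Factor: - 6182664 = -2^3*3^1*257611^1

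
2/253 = 2/253= 0.01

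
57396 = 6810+50586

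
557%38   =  25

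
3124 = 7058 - 3934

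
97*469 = 45493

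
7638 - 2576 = 5062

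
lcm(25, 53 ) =1325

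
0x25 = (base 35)12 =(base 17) 23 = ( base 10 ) 37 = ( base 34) 13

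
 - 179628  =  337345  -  516973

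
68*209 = 14212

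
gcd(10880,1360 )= 1360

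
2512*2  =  5024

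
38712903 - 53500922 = -14788019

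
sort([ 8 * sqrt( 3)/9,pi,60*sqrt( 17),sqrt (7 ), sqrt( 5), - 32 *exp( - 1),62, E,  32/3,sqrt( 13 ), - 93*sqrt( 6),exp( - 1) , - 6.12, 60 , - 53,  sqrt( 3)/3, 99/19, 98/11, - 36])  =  [-93 * sqrt( 6), - 53, - 36, - 32*exp( - 1), -6.12, exp(-1),sqrt( 3 ) /3,8*sqrt( 3)/9,sqrt ( 5), sqrt ( 7),E, pi,sqrt( 13 ),99/19, 98/11,32/3, 60,62, 60* sqrt(  17) ]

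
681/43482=227/14494  =  0.02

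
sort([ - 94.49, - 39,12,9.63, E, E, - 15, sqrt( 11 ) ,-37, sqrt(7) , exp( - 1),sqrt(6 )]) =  [ - 94.49, - 39 ,  -  37, - 15, exp( - 1), sqrt (6), sqrt( 7 ) , E, E, sqrt( 11 )  ,  9.63 , 12]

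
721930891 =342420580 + 379510311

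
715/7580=143/1516 = 0.09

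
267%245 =22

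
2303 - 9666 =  - 7363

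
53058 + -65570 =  - 12512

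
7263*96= 697248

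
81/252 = 9/28 = 0.32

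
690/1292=345/646 = 0.53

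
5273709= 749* 7041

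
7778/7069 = 1 + 709/7069 = 1.10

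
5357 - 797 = 4560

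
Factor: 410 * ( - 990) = - 2^2*  3^2*5^2*11^1*41^1 = - 405900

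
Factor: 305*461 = 140605 = 5^1* 61^1*461^1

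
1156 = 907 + 249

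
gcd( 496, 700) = 4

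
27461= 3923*7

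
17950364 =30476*589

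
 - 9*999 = -8991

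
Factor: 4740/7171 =2^2*3^1*5^1 * 71^( - 1 )*79^1*101^ ( - 1 ) 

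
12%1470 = 12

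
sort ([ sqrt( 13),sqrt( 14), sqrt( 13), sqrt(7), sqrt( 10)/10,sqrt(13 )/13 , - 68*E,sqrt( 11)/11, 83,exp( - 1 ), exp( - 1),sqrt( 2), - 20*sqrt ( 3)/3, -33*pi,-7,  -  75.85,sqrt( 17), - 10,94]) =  [ -68*E, - 33*pi, - 75.85, - 20*sqrt( 3)/3, - 10, - 7, sqrt( 13 )/13,  sqrt( 11)/11,sqrt( 10) /10,  exp(-1 ),exp( - 1),sqrt(2 ),sqrt( 7),  sqrt (13),sqrt( 13 ), sqrt( 14), sqrt(17) , 83, 94] 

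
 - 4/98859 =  - 4/98859 = - 0.00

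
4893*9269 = 45353217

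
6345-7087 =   -  742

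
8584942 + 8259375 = 16844317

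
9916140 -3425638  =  6490502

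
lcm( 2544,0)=0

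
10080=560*18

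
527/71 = 7 + 30/71 = 7.42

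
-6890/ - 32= 215 +5/16=215.31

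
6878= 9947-3069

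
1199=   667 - -532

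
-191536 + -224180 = - 415716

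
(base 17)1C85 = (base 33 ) 7R8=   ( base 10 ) 8522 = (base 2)10000101001010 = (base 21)J6H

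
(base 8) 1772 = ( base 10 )1018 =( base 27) 1aj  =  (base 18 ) 32a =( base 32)vq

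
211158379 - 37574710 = 173583669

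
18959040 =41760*454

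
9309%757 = 225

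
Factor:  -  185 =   -  5^1*37^1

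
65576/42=1561 + 1/3 = 1561.33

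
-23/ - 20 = 1 + 3/20 = 1.15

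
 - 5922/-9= 658/1 = 658.00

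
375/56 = 375/56 =6.70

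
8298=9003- 705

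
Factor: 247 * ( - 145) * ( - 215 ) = 5^2*13^1 * 19^1*29^1 * 43^1 = 7700225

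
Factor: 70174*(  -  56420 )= - 3959217080 = - 2^3*5^1*7^1*13^2*31^1*2699^1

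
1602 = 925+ 677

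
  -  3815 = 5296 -9111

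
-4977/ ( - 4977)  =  1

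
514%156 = 46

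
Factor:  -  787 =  - 787^1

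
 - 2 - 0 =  - 2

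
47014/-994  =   - 23507/497 = -47.30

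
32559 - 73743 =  - 41184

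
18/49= 18/49 =0.37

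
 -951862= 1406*( - 677) 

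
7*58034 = 406238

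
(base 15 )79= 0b1110010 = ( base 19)60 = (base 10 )114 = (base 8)162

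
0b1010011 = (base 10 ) 83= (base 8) 123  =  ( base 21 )3k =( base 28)2r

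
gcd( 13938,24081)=69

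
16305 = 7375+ 8930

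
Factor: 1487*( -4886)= - 2^1*7^1*349^1*1487^1 = -7265482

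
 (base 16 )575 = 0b10101110101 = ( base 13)836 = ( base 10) 1397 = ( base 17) 4E3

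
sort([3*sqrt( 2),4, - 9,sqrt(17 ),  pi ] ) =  [ - 9,pi, 4,sqrt (17 ),3*sqrt(2)]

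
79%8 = 7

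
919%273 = 100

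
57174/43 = 57174/43 = 1329.63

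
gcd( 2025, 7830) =135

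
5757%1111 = 202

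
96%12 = 0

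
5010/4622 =1 +194/2311 = 1.08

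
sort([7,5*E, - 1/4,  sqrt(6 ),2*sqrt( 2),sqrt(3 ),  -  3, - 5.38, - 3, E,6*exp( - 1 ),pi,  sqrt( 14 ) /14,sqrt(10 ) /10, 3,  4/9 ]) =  [ - 5.38, - 3, - 3, - 1/4, sqrt( 14 ) /14 , sqrt(10)/10,4/9,sqrt( 3),6*exp ( - 1),sqrt (6 ),E,  2*sqrt(2),3, pi,  7 , 5 * E ]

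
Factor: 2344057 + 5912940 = 7^1*1179571^1= 8256997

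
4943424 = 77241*64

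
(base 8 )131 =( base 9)108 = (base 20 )49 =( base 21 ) 45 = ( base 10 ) 89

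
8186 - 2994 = 5192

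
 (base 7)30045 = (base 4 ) 1301010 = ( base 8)16104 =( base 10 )7236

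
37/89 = 37/89 = 0.42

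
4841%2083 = 675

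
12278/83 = 147 + 77/83 = 147.93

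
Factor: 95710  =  2^1*5^1*17^1 * 563^1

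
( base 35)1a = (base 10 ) 45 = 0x2D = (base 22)21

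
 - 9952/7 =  - 9952/7 = -  1421.71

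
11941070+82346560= 94287630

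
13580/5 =2716= 2716.00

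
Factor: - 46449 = -3^2*13^1*397^1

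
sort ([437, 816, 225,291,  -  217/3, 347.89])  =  [ - 217/3,225, 291,347.89,437,  816] 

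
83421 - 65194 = 18227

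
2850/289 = 2850/289 = 9.86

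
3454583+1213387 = 4667970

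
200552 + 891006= 1091558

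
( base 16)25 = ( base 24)1d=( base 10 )37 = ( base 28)19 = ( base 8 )45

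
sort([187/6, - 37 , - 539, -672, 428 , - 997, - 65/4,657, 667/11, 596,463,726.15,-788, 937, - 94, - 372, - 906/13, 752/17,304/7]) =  [ - 997,-788, - 672,-539, - 372, - 94, - 906/13 ,-37,-65/4, 187/6, 304/7, 752/17, 667/11,  428, 463, 596, 657,726.15, 937]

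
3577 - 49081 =-45504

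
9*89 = 801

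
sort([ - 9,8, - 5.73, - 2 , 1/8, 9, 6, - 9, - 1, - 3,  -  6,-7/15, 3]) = [ - 9,-9, -6, - 5.73, - 3, - 2, - 1, - 7/15,1/8,  3 , 6,8,9]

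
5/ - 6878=  -  5/6878 = - 0.00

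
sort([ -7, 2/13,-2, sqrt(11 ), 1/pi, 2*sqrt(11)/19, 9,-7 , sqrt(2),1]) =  [-7,-7,- 2, 2/13,1/pi,2*sqrt(11 ) /19, 1,  sqrt(2 ),sqrt(11),9 ]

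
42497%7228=6357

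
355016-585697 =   -  230681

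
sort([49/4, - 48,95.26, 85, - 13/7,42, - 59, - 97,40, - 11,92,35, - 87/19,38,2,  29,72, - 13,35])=[ - 97, - 59,  -  48,-13, - 11, - 87/19 ,-13/7,2, 49/4,29, 35,35, 38 , 40, 42,72,85,92,95.26]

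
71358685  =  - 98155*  ( - 727 )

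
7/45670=7/45670 = 0.00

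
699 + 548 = 1247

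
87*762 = 66294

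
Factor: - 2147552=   -  2^5*11^1*6101^1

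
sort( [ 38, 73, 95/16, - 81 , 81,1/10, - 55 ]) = [-81  , - 55,  1/10, 95/16, 38, 73,81 ]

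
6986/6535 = 6986/6535  =  1.07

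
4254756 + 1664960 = 5919716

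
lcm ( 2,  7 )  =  14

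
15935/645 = 3187/129 = 24.71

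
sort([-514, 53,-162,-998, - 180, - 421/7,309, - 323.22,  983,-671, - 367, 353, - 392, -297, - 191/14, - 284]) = [-998 ,-671, - 514, - 392 ,- 367 , - 323.22,-297,  -  284 ,-180 , - 162 ,-421/7 , - 191/14, 53, 309, 353, 983]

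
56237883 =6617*8499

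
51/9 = 5 +2/3 = 5.67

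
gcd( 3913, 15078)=7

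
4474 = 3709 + 765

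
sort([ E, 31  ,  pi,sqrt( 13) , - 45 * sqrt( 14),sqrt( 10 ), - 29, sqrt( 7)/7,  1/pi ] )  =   [ -45*sqrt( 14 ), - 29, 1/pi,sqrt( 7 )/7,E,  pi,sqrt( 10)  ,  sqrt ( 13 ),  31 ] 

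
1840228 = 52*35389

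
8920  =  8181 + 739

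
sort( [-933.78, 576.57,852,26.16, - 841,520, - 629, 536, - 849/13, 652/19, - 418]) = [ -933.78,-841,  -  629, - 418,-849/13,26.16,652/19, 520,536,576.57,852]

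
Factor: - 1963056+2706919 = 41^1*18143^1 = 743863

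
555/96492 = 185/32164=0.01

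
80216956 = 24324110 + 55892846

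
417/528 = 139/176 = 0.79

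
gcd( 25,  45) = 5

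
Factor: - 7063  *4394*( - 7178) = 2^2 * 7^1*13^3*37^1*97^1*1009^1 =222767952316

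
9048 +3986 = 13034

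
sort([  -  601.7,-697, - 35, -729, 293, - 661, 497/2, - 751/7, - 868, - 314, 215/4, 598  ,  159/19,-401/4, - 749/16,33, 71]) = [ - 868, - 729,-697,-661, - 601.7, - 314, - 751/7, - 401/4, - 749/16, - 35, 159/19, 33,215/4, 71, 497/2,  293, 598]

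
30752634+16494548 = 47247182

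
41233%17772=5689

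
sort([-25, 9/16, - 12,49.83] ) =[ - 25,- 12,9/16,49.83]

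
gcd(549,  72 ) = 9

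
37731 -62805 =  - 25074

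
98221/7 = 14031+4/7 = 14031.57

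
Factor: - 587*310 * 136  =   - 2^4 * 5^1*17^1*31^1*587^1 = - 24747920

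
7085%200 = 85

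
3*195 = 585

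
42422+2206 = 44628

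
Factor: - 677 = -677^1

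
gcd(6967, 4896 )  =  1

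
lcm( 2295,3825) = 11475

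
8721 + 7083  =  15804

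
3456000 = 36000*96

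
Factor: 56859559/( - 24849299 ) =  - 523^(-1)*2617^1*21727^1*47513^( - 1)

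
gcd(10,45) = 5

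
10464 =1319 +9145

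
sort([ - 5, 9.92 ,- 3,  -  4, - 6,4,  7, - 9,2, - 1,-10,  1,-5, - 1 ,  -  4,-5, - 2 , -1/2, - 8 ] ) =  [-10, - 9 , - 8, - 6, - 5, -5, - 5, - 4, - 4,-3, - 2, - 1, - 1 ,-1/2, 1, 2, 4,7,  9.92] 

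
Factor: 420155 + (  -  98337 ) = 2^1*7^1  *  127^1*181^1  =  321818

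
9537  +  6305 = 15842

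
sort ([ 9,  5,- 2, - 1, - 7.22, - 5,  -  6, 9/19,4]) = [  -  7.22 , - 6,  -  5, - 2, - 1, 9/19,4,5,9]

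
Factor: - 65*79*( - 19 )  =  5^1*13^1*19^1*79^1 = 97565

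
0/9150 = 0  =  0.00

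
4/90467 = 4/90467 = 0.00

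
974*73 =71102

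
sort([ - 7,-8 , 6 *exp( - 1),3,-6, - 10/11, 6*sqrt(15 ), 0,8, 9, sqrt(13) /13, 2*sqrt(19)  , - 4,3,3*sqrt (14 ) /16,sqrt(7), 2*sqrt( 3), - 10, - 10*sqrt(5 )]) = [ - 10*sqrt(5 ), - 10, - 8,- 7, - 6, - 4, - 10/11,0, sqrt(13 ) /13,3*sqrt( 14)/16, 6*exp (  -  1 ), sqrt( 7), 3, 3, 2*sqrt(3 ), 8, 2*sqrt (19 ), 9, 6*sqrt( 15)]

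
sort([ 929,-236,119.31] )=[-236, 119.31 , 929 ]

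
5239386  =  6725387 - 1486001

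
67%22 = 1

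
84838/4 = 42419/2 = 21209.50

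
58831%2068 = 927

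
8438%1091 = 801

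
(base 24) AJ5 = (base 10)6221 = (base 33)5NH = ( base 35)52Q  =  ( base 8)14115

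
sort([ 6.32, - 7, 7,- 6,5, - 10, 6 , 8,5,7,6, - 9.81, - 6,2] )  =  [ -10, - 9.81, - 7, - 6,  -  6, 2 , 5 , 5,6,6,6.32,7,7, 8]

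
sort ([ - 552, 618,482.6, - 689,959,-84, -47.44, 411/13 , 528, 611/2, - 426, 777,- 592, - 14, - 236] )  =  [ - 689, - 592, - 552, - 426, - 236, - 84, - 47.44, - 14, 411/13, 611/2,482.6,528, 618,777,959]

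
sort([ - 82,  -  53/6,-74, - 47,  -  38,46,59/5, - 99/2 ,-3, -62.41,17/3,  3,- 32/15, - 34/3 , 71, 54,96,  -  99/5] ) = [ - 82, -74,  -  62.41 ,-99/2, - 47, - 38,-99/5,-34/3, - 53/6,  -  3,  -  32/15,3, 17/3, 59/5 , 46,54,71,96] 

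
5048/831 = 5048/831 = 6.07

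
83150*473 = 39329950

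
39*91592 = 3572088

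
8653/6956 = 1 + 1697/6956 = 1.24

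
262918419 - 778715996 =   -  515797577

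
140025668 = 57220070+82805598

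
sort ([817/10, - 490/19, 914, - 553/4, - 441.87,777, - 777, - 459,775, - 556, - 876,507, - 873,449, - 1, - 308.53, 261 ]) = [ - 876, - 873, - 777, - 556, - 459, - 441.87,  -  308.53, - 553/4 ,  -  490/19, - 1,817/10 , 261 , 449 , 507,775 , 777,914]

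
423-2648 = -2225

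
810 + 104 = 914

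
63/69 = 21/23 = 0.91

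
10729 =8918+1811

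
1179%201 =174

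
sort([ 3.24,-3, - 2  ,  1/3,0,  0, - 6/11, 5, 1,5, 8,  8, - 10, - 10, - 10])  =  [ - 10, - 10, - 10, - 3, - 2, - 6/11,0,  0, 1/3 , 1, 3.24, 5,5,8 , 8]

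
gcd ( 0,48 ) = 48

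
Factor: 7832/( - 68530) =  - 4/35 = - 2^2*5^( - 1)*7^( - 1)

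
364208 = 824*442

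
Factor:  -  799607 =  - 37^1*21611^1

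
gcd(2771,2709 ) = 1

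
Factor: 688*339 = 233232 =2^4*3^1 * 43^1*113^1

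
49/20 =2  +  9/20=2.45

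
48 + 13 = 61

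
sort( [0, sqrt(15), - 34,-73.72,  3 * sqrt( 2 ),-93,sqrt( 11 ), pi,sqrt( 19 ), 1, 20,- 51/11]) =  [ - 93,- 73.72,  -  34,- 51/11, 0, 1, pi,sqrt(11 ), sqrt(15),3 * sqrt(2), sqrt( 19), 20]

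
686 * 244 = 167384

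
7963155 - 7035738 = 927417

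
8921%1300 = 1121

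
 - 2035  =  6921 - 8956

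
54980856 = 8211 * 6696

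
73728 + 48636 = 122364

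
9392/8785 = 1  +  607/8785 = 1.07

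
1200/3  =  400 = 400.00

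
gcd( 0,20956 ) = 20956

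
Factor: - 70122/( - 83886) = 11^( - 1 ) * 13^1*29^1*41^( - 1 ) = 377/451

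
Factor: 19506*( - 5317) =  - 2^1*3^1 * 13^1*409^1*3251^1 = -  103713402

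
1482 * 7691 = 11398062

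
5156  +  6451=11607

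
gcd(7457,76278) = 1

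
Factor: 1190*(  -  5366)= - 2^2 *5^1*7^1*17^1*2683^1 = - 6385540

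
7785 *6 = 46710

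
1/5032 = 1/5032=0.00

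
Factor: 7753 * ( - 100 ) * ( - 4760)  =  2^5 * 5^3*7^1*17^1*7753^1 = 3690428000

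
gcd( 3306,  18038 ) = 58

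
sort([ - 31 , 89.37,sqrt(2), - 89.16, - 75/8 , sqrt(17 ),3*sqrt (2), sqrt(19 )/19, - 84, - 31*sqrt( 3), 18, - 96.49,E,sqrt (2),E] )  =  [ - 96.49, - 89.16  , - 84, - 31 * sqrt(3 ), - 31, - 75/8,sqrt( 19)/19,  sqrt (2), sqrt( 2 ) , E,E, sqrt( 17), 3*sqrt (2),  18, 89.37] 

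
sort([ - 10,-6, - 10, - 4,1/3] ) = [ - 10,  -  10, - 6,-4,1/3 ] 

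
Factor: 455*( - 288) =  - 2^5*3^2*5^1*7^1 * 13^1=- 131040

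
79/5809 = 79/5809= 0.01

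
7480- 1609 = 5871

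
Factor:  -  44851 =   -  44851^1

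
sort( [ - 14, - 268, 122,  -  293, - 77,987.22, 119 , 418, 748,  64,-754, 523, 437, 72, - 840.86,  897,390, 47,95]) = [ - 840.86 ,-754,-293, - 268, - 77,  -  14,47, 64, 72 , 95, 119, 122, 390, 418,  437, 523,748, 897,987.22]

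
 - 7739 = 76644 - 84383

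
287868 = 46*6258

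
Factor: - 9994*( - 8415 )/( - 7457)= -84099510/7457  =  - 2^1*3^2*5^1*11^1*17^1* 19^1 *263^1*7457^( - 1)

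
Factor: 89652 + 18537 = 3^3*4007^1 = 108189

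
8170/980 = 817/98 = 8.34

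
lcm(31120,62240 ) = 62240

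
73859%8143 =572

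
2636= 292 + 2344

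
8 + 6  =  14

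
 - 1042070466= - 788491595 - 253578871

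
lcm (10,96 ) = 480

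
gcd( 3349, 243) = 1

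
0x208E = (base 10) 8334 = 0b10000010001110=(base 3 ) 102102200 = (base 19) 141C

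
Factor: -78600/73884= -2^1*5^2 *47^( - 1 ) = - 50/47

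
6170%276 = 98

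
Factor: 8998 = 2^1*11^1*409^1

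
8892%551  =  76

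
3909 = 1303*3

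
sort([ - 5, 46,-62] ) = [ - 62, - 5,46]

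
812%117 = 110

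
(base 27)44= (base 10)112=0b1110000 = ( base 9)134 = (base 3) 11011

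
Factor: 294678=2^1* 3^4*17^1*107^1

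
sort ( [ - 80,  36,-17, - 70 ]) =[  -  80,-70,  -  17,36]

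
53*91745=4862485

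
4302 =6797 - 2495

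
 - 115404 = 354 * ( - 326 ) 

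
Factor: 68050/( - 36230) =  - 6805/3623= -5^1 * 1361^1 * 3623^( - 1) 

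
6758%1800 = 1358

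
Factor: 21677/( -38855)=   -  53/95 = - 5^(-1 )*19^( - 1)*53^1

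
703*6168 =4336104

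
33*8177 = 269841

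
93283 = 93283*1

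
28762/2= 14381 =14381.00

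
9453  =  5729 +3724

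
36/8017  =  36/8017 = 0.00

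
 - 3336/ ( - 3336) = 1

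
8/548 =2/137  =  0.01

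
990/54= 18 + 1/3 = 18.33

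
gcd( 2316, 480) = 12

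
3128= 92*34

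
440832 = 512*861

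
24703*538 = 13290214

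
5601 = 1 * 5601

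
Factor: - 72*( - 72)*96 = 497664=2^11*3^5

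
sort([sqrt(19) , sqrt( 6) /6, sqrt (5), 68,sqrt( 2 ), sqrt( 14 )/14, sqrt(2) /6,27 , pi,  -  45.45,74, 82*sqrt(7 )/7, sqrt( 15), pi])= [ - 45.45, sqrt(2)/6, sqrt( 14 ) /14, sqrt( 6) /6, sqrt(2),sqrt( 5), pi,pi, sqrt( 15),sqrt( 19), 27,82*sqrt( 7)/7, 68 , 74 ]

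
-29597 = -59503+29906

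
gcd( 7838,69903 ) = 1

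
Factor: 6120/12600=17/35 =5^ (- 1 ) *7^( - 1 )*17^1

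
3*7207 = 21621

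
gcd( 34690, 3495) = 5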